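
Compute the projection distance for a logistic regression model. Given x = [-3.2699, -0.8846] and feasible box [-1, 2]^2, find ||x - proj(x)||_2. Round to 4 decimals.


Project each component onto [-1, 2].
clip(-3.2699) = -1.0, clip(-0.8846) = -0.8846
Projection = [-1.0, -0.8846]
Squared diffs: [5.1524, 0.0]
Distance = sqrt(5.1524) = 2.2699


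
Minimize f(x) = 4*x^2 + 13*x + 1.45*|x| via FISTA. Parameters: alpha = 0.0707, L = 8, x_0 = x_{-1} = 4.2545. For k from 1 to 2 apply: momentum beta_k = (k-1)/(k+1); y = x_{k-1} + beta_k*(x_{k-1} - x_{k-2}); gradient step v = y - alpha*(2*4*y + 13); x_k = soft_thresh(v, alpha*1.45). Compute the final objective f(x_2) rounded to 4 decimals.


FISTA on f(x) = 4*x^2 + 13*x + 1.45*|x|
L = 8, alpha = 0.0707
Iteration 1: beta = 0.0, y = 4.2545 + 0.0*(4.2545 - 4.2545) = 4.2545
  grad(y) = 47.036, v = y - alpha*grad = 0.9291
  prox(v) = soft_thresh(0.9291, 0.1025) = 0.8265
Iteration 2: beta = 0.3333, y = 0.8265 + 0.3333*(0.8265 - 4.2545) = -0.3161
  grad(y) = 10.4711, v = y - alpha*grad = -1.0564
  prox(v) = soft_thresh(-1.0564, 0.1025) = -0.9539
f(x_2) = 4*(-0.9539)^2 + 13*(-0.9539) + 1.45*|-0.9539| = -7.3779


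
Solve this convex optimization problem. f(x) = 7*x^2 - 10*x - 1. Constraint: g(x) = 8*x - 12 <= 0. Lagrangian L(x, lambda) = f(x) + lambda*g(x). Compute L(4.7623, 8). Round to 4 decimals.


Step 1: Evaluate f(x).
f(4.7623) = 7*4.7623^2 - 10*4.7623 - 1 = 110.1335
Step 2: Evaluate g(x).
g(4.7623) = 8*4.7623 - 12 = 26.0984
Step 3: Compute Lagrangian.
L = 110.1335 + 8*26.0984 = 318.9207


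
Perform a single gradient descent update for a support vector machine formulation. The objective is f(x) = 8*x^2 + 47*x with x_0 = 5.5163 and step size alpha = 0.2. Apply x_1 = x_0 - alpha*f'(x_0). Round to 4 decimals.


We compute the gradient at x_0 and apply the update.
f'(x) = 16*x + 47
f'(5.5163) = 16*5.5163 + 47 = 135.2608
x_1 = 5.5163 - 0.2*135.2608 = -21.5359


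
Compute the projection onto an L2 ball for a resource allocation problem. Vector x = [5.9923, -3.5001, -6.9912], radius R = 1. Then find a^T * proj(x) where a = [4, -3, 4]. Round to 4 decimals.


Step 1: Compute ||x|| (intermediates to 6 decimals).
||x|| = sqrt(5.9923^2 + (-3.5001)^2 + (-6.9912)^2) = 9.850647
Step 2: Project.
Since ||x|| > R, scale = R/||x|| = 1/9.850647 = 0.101516, proj(x) = scale * x
proj(x) = [0.608314, -0.355316, -0.709719]
Step 3: Dot product.
a^T * proj(x) = 4*0.608314 - 3*(-0.355316) + 4*(-0.709719) = 0.6603


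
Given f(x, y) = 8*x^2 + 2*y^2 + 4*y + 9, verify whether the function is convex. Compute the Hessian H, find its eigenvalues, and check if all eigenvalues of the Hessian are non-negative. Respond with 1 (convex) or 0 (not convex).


The Hessian of f(x,y) = 8*x^2 + 2*y^2 + 4*y + 9 is:
H = [[16, 0], [0, 4]]
Trace = 16 + 4 = 20
Determinant = 16*4 - (0)^2 = 64
Discriminant = (20)^2 - 4*64 = 144.0
Eigenvalues: lambda_1 = 4.0, lambda_2 = 16.0
The function is convex.

1


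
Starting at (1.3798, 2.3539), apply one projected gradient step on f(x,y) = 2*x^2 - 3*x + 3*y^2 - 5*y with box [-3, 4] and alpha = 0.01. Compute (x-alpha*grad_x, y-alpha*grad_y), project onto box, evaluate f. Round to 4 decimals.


Step 1: Compute gradient at (1.3798, 2.3539).
grad_x = 2*2*1.3798 - 3 = 2.5192
grad_y = 2*3*2.3539 - 5 = 9.1234
Step 2: Gradient step.
x_raw = 1.3798 - 0.01*2.5192 = 1.3546
y_raw = 2.3539 - 0.01*9.1234 = 2.2627
Step 3: Project onto [-3, 4].
x_proj = clip(1.3546) = 1.3546
y_proj = clip(2.2627) = 2.2627
Step 4: Evaluate f.
f(1.3546, 2.2627) = 3.6517


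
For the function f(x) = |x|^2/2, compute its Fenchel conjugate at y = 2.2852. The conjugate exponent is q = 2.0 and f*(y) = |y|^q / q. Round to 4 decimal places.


The conjugate exponent q satisfies 1/p + 1/q = 1.
p = 2, so q = 2/(2 - 1) = 2.0
|y|^q = 2.2852^2.0 = 5.2221
f*(2.2852) = 5.2221 / 2.0 = 2.6111


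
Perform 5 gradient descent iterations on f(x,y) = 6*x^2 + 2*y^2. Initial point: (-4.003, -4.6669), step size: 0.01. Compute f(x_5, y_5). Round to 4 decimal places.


Gradient descent on f(x,y) = 6*x^2 + 2*y^2.
Starting point: (-4.003, -4.6669), alpha = 0.01
Step 1: grad_x = 2*6*-4.003 = -48.036, grad_y = 2*2*-4.6669 = -18.6676
  x_1 = -4.003 - 0.01*-48.036 = -3.5226
  y_1 = -4.6669 - 0.01*-18.6676 = -4.4802
Step 2: grad_x = 2*6*-3.5226 = -42.2717, grad_y = 2*2*-4.4802 = -17.9209
  x_2 = -3.5226 - 0.01*-42.2717 = -3.0999
  y_2 = -4.4802 - 0.01*-17.9209 = -4.301
Step 3: grad_x = 2*6*-3.0999 = -37.1991, grad_y = 2*2*-4.301 = -17.2041
  x_3 = -3.0999 - 0.01*-37.1991 = -2.7279
  y_3 = -4.301 - 0.01*-17.2041 = -4.129
Step 4: grad_x = 2*6*-2.7279 = -32.7352, grad_y = 2*2*-4.129 = -16.5159
  x_4 = -2.7279 - 0.01*-32.7352 = -2.4006
  y_4 = -4.129 - 0.01*-16.5159 = -3.9638
Step 5: grad_x = 2*6*-2.4006 = -28.807, grad_y = 2*2*-3.9638 = -15.8553
  x_5 = -2.4006 - 0.01*-28.807 = -2.1125
  y_5 = -3.9638 - 0.01*-15.8553 = -3.8053
f(-2.1125, -3.8053) = 6*(-2.1125)^2 + 2*(-3.8053)^2 = 55.7363


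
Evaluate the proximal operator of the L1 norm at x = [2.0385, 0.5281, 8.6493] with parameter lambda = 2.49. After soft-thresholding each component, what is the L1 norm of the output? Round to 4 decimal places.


Soft-thresholding with lambda = 2.49:
prox(2.0385) = sign(2.0385)*max(|2.0385| - 2.49, 0) = 0.0
prox(0.5281) = sign(0.5281)*max(|0.5281| - 2.49, 0) = 0.0
prox(8.6493) = sign(8.6493)*max(|8.6493| - 2.49, 0) = 6.1593
prox(x) = [0.0, 0.0, 6.1593]
||prox(x)||_1 = 0.0 + 0.0 + 6.1593 = 6.1593


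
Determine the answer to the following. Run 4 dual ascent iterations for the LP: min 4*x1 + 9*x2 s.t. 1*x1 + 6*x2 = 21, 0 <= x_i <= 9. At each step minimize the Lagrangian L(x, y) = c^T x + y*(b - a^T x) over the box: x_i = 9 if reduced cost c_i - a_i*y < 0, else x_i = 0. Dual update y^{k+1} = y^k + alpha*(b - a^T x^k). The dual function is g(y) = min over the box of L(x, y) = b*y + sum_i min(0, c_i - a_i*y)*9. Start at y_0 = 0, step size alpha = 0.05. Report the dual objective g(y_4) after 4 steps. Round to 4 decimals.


Dual ascent for LP: min 4*x1 + 9*x2, 1*x1 + 6*x2 = 21, 0 <= x_i <= 9
Step 1: y^k = 0.0, reduced costs: (4.0, 9.0)
  x^k = (0.0, 0.0), subgradient = b - a^T x = 21.0
  y^{k+1} = 0.0 + 0.05*21.0 = 1.05
Step 2: y^k = 1.05, reduced costs: (2.95, 2.7)
  x^k = (0.0, 0.0), subgradient = b - a^T x = 21.0
  y^{k+1} = 1.05 + 0.05*21.0 = 2.1
Step 3: y^k = 2.1, reduced costs: (1.9, -3.6)
  x^k = (0.0, 9.0), subgradient = b - a^T x = -33.0
  y^{k+1} = 2.1 + 0.05*-33.0 = 0.45
Step 4: y^k = 0.45, reduced costs: (3.55, 6.3)
  x^k = (0.0, 0.0), subgradient = b - a^T x = 21.0
  y^{k+1} = 0.45 + 0.05*21.0 = 1.5
Dual objective at y_4 = 1.5: reduced costs (2.5, 0.0), box minimizer x = (0.0, 0.0)
g(y_4) = b*y + (c1 - a1*y)*x1 + (c2 - a2*y)*x2 = 21*1.5 + 2.5*0.0 + 0.0*0.0 = 31.5 + 0.0 + 0.0 = 31.5


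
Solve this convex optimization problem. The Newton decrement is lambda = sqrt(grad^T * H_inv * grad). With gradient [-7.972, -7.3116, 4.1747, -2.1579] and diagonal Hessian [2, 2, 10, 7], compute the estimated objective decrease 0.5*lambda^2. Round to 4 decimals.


Step 1: H is diagonal, so H^(-1) * g = [-3.986, -3.6558, 0.4175, -0.3083].
Step 2: g^T H^(-1) g = sum_i g_i^2 / H_ii
  = (-7.972)^2/2 + (-7.3116)^2/2 + (4.1747)^2/10 + (-2.1579)^2/7
  = 31.7764 + 26.7297 + 1.7428 + 0.6652 = 60.9142
Step 3: Objective decrease = 0.5 * g^T H^(-1) g = 30.4571


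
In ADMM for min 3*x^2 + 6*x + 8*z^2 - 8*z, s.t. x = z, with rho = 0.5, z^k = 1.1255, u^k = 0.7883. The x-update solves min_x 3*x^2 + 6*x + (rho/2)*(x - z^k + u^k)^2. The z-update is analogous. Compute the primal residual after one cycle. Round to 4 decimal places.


ADMM iteration with rho = 0.5, z^k = 1.1255, u^k = 0.7883
Step 1: x-update.
Minimize 3*x^2 + 6*x + (0.5/2)*(x - 1.1255 + 0.7883)^2
FOC: (2*3 + 0.5)*x = -6 + 0.5*(1.1255 - 0.7883)
x^{k+1} = -0.8971
Step 2: z-update.
Minimize 8*z^2 - 8*z + (0.5/2)*(-0.8971 - z + 0.7883)^2
FOC: (2*8 + 0.5)*z = 8 + 0.5*(-0.8971 + 0.7883)
z^{k+1} = 0.4816
Step 3: u-update.
u^{k+1} = 0.7883 - 0.8971 - 0.4816 = -0.5904
Step 4: Primal residual = |-0.8971 - 0.4816| = 1.3787


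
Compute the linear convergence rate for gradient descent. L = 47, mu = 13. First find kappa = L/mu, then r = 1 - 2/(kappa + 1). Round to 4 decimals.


Step 1: Compute the condition number.
kappa = L/mu = 47/13 = 3.6154
Step 2: Compute the convergence rate.
r = 1 - 2/(kappa + 1) = 1 - 2*mu/(L + mu) = (L - mu)/(L + mu) = 34/60 = 0.5667


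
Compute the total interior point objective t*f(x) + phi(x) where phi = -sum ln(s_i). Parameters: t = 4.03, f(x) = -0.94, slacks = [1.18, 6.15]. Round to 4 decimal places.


Step 1: Compute log-barrier.
ln values: [0.1655, 1.8165]
phi = -(0.1655 + 1.8165) = -1.982
Step 2: Compute augmented objective.
t*f(x) = 4.03*-0.94 = -3.7882
Total = -3.7882 - 1.982 = -5.7702


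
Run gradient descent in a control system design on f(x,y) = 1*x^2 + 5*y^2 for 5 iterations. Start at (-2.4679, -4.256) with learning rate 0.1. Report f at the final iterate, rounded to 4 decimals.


Gradient descent on f(x,y) = 1*x^2 + 5*y^2.
Starting point: (-2.4679, -4.256), alpha = 0.1
Step 1: grad_x = 2*1*-2.4679 = -4.9358, grad_y = 2*5*-4.256 = -42.56
  x_1 = -2.4679 - 0.1*-4.9358 = -1.9743
  y_1 = -4.256 - 0.1*-42.56 = 0.0
Step 2: grad_x = 2*1*-1.9743 = -3.9486, grad_y = 2*5*0.0 = 0.0
  x_2 = -1.9743 - 0.1*-3.9486 = -1.5795
  y_2 = 0.0 - 0.1*0.0 = 0.0
Step 3: grad_x = 2*1*-1.5795 = -3.1589, grad_y = 2*5*0.0 = 0.0
  x_3 = -1.5795 - 0.1*-3.1589 = -1.2636
  y_3 = 0.0 - 0.1*0.0 = 0.0
Step 4: grad_x = 2*1*-1.2636 = -2.5271, grad_y = 2*5*0.0 = 0.0
  x_4 = -1.2636 - 0.1*-2.5271 = -1.0109
  y_4 = 0.0 - 0.1*0.0 = 0.0
Step 5: grad_x = 2*1*-1.0109 = -2.0217, grad_y = 2*5*0.0 = 0.0
  x_5 = -1.0109 - 0.1*-2.0217 = -0.8087
  y_5 = 0.0 - 0.1*0.0 = 0.0
f(-0.8087, 0.0) = 1*(-0.8087)^2 + 5*0.0^2 = 0.654


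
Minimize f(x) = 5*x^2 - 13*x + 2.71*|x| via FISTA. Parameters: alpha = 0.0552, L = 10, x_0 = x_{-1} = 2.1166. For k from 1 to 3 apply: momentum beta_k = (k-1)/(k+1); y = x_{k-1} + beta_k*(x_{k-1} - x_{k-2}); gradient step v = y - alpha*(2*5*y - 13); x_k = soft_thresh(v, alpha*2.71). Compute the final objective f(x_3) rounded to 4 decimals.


FISTA on f(x) = 5*x^2 - 13*x + 2.71*|x|
L = 10, alpha = 0.0552
Iteration 1: beta = 0.0, y = 2.1166 + 0.0*(2.1166 - 2.1166) = 2.1166
  grad(y) = 8.166, v = y - alpha*grad = 1.6658
  prox(v) = soft_thresh(1.6658, 0.1496) = 1.5162
Iteration 2: beta = 0.3333, y = 1.5162 + 0.3333*(1.5162 - 2.1166) = 1.3161
  grad(y) = 0.1613, v = y - alpha*grad = 1.3072
  prox(v) = soft_thresh(1.3072, 0.1496) = 1.1576
Iteration 3: beta = 0.5, y = 1.1576 + 0.5*(1.1576 - 1.5162) = 0.9783
  grad(y) = -3.2167, v = y - alpha*grad = 1.1559
  prox(v) = soft_thresh(1.1559, 0.1496) = 1.0063
f(x_3) = 5*1.0063^2 - 13*1.0063 + 2.71*|1.0063| = -5.2916


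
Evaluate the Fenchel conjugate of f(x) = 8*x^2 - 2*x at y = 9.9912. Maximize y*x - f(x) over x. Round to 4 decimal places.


f*(y) = sup_x {y*x - a*x^2 - b*x} = sup_x {(y-b)*x - a*x^2}
FOC: (y - b) - 2a*x = 0 => x* = (y - b)/(2a)
x* = (9.9912 + 2)/(2*8) = 0.7495
f*(9.9912) = (y-b)^2/(4a) = (9.9912 + 2)^2/(4*8)
= 143.7889/32 = 4.4934


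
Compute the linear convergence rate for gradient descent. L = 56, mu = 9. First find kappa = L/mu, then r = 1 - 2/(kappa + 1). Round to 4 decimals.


Step 1: Compute the condition number.
kappa = L/mu = 56/9 = 6.2222
Step 2: Compute the convergence rate.
r = 1 - 2/(kappa + 1) = 1 - 2*mu/(L + mu) = (L - mu)/(L + mu) = 47/65 = 0.7231


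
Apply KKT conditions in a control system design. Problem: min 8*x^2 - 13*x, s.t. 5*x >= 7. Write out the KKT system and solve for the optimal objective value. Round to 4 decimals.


Step 1: Try lambda = 0 (constraint inactive).
x_unc = 13/(2*8) = 0.8125
Check: 5*0.8125 = 4.0625 < 7 -- violated!
Step 2: Constraint must be active: 5*x = 7
x* = 7/5 = 1.4
lambda = (2*8*1.4 - 13)/5 = 1.88
Step 3: Compute optimal value.
f(x*) = 8*1.4^2 - 13*1.4 = -2.52


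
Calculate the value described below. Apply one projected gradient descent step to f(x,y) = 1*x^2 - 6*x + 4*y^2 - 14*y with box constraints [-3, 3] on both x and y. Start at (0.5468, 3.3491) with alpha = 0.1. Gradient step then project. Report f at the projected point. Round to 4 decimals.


Step 1: Compute gradient at (0.5468, 3.3491).
grad_x = 2*1*0.5468 - 6 = -4.9064
grad_y = 2*4*3.3491 - 14 = 12.7928
Step 2: Gradient step.
x_raw = 0.5468 - 0.1*-4.9064 = 1.0374
y_raw = 3.3491 - 0.1*12.7928 = 2.0698
Step 3: Project onto [-3, 3].
x_proj = clip(1.0374) = 1.0374
y_proj = clip(2.0698) = 2.0698
Step 4: Evaluate f.
f(1.0374, 2.0698) = -16.9892


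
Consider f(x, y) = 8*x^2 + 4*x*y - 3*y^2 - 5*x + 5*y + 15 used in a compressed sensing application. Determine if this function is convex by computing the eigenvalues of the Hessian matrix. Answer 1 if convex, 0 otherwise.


The Hessian of f(x,y) = 8*x^2 + 4*x*y - 3*y^2 - 5*x + 5*y + 15 is:
H = [[16, 4], [4, -6]]
Trace = 16 - 6 = 10
Determinant = 16*-6 - (4)^2 = -112
Discriminant = (10)^2 - 4*-112 = 548.0
Eigenvalues: lambda_1 = -6.7047, lambda_2 = 16.7047
The function is not convex.

0


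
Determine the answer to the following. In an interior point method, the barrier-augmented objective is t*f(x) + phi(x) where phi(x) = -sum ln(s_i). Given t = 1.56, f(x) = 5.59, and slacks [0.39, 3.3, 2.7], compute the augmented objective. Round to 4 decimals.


Step 1: Compute log-barrier.
ln values: [-0.9416, 1.1939, 0.9933]
phi = -(-0.9416 + 1.1939 + 0.9933) = -1.2456
Step 2: Compute augmented objective.
t*f(x) = 1.56*5.59 = 8.7204
Total = 8.7204 - 1.2456 = 7.4748


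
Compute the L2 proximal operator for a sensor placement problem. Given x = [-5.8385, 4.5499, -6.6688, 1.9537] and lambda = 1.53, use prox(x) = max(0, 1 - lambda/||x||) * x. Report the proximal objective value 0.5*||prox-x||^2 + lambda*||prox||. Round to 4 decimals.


Step 1: Compute ||x||.
||x|| = 10.1528
Step 2: Compute scaling factor.
scale = max(0, 1 - 1.53/10.1528) = 0.8493
Step 3: prox(x) = [-4.9587, 3.8642, -5.6638, 1.6593]
||prox(x)|| = 8.6228
Step 4: Proximal objective.
0.5*||prox-x||^2 = 1.1705
lambda*||prox|| = 13.1929
Total = 14.3633


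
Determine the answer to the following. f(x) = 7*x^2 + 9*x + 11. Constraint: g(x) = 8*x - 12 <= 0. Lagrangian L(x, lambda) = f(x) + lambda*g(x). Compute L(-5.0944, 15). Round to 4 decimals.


Step 1: Evaluate f(x).
f(-5.0944) = 7*(-5.0944)^2 + 9*(-5.0944) + 11 = 146.8208
Step 2: Evaluate g(x).
g(-5.0944) = 8*-5.0944 - 12 = -52.7552
Step 3: Compute Lagrangian.
L = 146.8208 + 15*-52.7552 = -644.5072


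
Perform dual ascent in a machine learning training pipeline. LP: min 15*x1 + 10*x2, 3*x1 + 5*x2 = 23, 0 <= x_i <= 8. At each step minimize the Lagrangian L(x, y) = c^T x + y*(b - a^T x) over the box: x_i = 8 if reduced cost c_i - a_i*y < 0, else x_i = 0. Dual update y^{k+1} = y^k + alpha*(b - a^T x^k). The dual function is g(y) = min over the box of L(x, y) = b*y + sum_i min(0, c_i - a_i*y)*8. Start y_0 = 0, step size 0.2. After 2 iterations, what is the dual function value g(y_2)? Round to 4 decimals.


Dual ascent for LP: min 15*x1 + 10*x2, 3*x1 + 5*x2 = 23, 0 <= x_i <= 8
Step 1: y^k = 0.0, reduced costs: (15.0, 10.0)
  x^k = (0.0, 0.0), subgradient = b - a^T x = 23.0
  y^{k+1} = 0.0 + 0.2*23.0 = 4.6
Step 2: y^k = 4.6, reduced costs: (1.2, -13.0)
  x^k = (0.0, 8.0), subgradient = b - a^T x = -17.0
  y^{k+1} = 4.6 + 0.2*-17.0 = 1.2
Dual objective at y_2 = 1.2: reduced costs (11.4, 4.0), box minimizer x = (0.0, 0.0)
g(y_2) = b*y + (c1 - a1*y)*x1 + (c2 - a2*y)*x2 = 23*1.2 + 11.4*0.0 + 4.0*0.0 = 27.6 + 0.0 + 0.0 = 27.6


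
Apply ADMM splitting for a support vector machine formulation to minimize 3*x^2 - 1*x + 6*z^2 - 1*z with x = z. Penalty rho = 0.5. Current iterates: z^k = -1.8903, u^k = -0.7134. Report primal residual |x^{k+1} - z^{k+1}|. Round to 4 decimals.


ADMM iteration with rho = 0.5, z^k = -1.8903, u^k = -0.7134
Step 1: x-update.
Minimize 3*x^2 - 1*x + (0.5/2)*(x + 1.8903 - 0.7134)^2
FOC: (2*3 + 0.5)*x = 1 + 0.5*(-1.8903 + 0.7134)
x^{k+1} = 0.0633
Step 2: z-update.
Minimize 6*z^2 - 1*z + (0.5/2)*(0.0633 - z - 0.7134)^2
FOC: (2*6 + 0.5)*z = 1 + 0.5*(0.0633 - 0.7134)
z^{k+1} = 0.054
Step 3: u-update.
u^{k+1} = -0.7134 + 0.0633 - 0.054 = -0.7041
Step 4: Primal residual = |0.0633 - 0.054| = 0.0093


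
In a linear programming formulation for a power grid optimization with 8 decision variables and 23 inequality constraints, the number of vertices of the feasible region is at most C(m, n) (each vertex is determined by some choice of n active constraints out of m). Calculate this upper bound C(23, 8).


Each vertex corresponds to some choice of n active constraints out of m, so the number of vertices is at most C(m, n) = m! / (n!(m-n)!).
m = 23, n = 8
Numerator: 23 * 22 * 21 * 20 * 19 * 18 * 17 * 16
Denominator: 8! = 40320
C(23, 8) = 490314


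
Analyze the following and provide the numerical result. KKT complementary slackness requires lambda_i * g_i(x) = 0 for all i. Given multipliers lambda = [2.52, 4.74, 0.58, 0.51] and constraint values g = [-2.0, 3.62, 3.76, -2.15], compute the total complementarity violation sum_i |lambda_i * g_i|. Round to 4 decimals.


KKT complementary slackness check:
lambda_1 * g_1 = 2.52 * -2.0 = -5.04
lambda_2 * g_2 = 4.74 * 3.62 = 17.1588
lambda_3 * g_3 = 0.58 * 3.76 = 2.1808
lambda_4 * g_4 = 0.51 * -2.15 = -1.0965
Total violation = 5.04 + 17.1588 + 2.1808 + 1.0965 = 25.4761


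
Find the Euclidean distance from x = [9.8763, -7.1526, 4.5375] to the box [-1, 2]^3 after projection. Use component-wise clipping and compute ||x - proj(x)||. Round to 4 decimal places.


Project each component onto [-1, 2].
clip(9.8763) = 2.0, clip(-7.1526) = -1.0, clip(4.5375) = 2.0
Projection = [2.0, -1.0, 2.0]
Squared diffs: [62.0361, 37.8545, 6.4389]
Distance = sqrt(106.3295) = 10.3116


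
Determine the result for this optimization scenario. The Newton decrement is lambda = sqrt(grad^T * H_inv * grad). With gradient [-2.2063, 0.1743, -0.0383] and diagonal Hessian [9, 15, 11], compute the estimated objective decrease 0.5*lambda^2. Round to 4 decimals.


Step 1: H is diagonal, so H^(-1) * g = [-0.2451, 0.0116, -0.0035].
Step 2: g^T H^(-1) g = sum_i g_i^2 / H_ii
  = (-2.2063)^2/9 + (0.1743)^2/15 + (-0.0383)^2/11
  = 0.5409 + 0.002 + 0.0001 = 0.543
Step 3: Objective decrease = 0.5 * g^T H^(-1) g = 0.2715


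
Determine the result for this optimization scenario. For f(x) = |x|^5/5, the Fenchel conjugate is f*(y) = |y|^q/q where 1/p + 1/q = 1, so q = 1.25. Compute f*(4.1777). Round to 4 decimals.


The conjugate exponent q satisfies 1/p + 1/q = 1.
p = 5, so q = 5/(5 - 1) = 1.25
|y|^q = 4.1777^1.25 = 5.9727
f*(4.1777) = 5.9727 / 1.25 = 4.7782


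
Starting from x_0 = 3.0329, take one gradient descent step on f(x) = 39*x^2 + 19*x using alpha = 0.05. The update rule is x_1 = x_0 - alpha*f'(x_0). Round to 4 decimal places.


We compute the gradient at x_0 and apply the update.
f'(x) = 78*x + 19
f'(3.0329) = 78*3.0329 + 19 = 255.5662
x_1 = 3.0329 - 0.05*255.5662 = -9.7454


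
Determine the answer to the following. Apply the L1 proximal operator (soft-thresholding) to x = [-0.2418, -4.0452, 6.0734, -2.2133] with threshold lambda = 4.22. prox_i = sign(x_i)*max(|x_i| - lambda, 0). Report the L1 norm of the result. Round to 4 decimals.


Soft-thresholding with lambda = 4.22:
prox(-0.2418) = sign(-0.2418)*max(|-0.2418| - 4.22, 0) = 0.0
prox(-4.0452) = sign(-4.0452)*max(|-4.0452| - 4.22, 0) = 0.0
prox(6.0734) = sign(6.0734)*max(|6.0734| - 4.22, 0) = 1.8534
prox(-2.2133) = sign(-2.2133)*max(|-2.2133| - 4.22, 0) = 0.0
prox(x) = [0.0, 0.0, 1.8534, 0.0]
||prox(x)||_1 = 0.0 + 0.0 + 1.8534 + 0.0 = 1.8534


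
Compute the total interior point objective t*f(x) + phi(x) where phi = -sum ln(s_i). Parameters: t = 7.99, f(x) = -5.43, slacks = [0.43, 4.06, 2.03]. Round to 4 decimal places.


Step 1: Compute log-barrier.
ln values: [-0.844, 1.4012, 0.708]
phi = -(-0.844 + 1.4012 + 0.708) = -1.2652
Step 2: Compute augmented objective.
t*f(x) = 7.99*-5.43 = -43.3857
Total = -43.3857 - 1.2652 = -44.6509


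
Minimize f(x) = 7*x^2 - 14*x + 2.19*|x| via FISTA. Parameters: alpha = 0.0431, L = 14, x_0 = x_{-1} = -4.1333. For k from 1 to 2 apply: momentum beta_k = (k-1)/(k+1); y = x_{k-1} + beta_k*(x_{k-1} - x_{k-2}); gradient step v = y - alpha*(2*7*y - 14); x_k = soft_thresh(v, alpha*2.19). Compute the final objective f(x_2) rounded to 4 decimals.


FISTA on f(x) = 7*x^2 - 14*x + 2.19*|x|
L = 14, alpha = 0.0431
Iteration 1: beta = 0.0, y = -4.1333 + 0.0*(-4.1333 + 4.1333) = -4.1333
  grad(y) = -71.8662, v = y - alpha*grad = -1.0359
  prox(v) = soft_thresh(-1.0359, 0.0944) = -0.9415
Iteration 2: beta = 0.3333, y = -0.9415 + 0.3333*(-0.9415 + 4.1333) = 0.1225
  grad(y) = -12.2855, v = y - alpha*grad = 0.652
  prox(v) = soft_thresh(0.652, 0.0944) = 0.5576
f(x_2) = 7*0.5576^2 - 14*0.5576 + 2.19*|0.5576| = -4.4088


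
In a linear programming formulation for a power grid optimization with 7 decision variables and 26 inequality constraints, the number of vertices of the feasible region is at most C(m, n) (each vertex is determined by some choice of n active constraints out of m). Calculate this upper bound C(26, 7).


Each vertex corresponds to some choice of n active constraints out of m, so the number of vertices is at most C(m, n) = m! / (n!(m-n)!).
m = 26, n = 7
Numerator: 26 * 25 * 24 * 23 * 22 * 21 * 20
Denominator: 7! = 5040
C(26, 7) = 657800


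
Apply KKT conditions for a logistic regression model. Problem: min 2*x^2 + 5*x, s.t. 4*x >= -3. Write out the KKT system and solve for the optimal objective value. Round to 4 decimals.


Step 1: Try lambda = 0 (constraint inactive).
x_unc = -5/(2*2) = -1.25
Check: 4*-1.25 = -5.0 < -3 -- violated!
Step 2: Constraint must be active: 4*x = -3
x* = -3/4 = -0.75
lambda = (2*2*(-0.75) + 5)/4 = 0.5
Step 3: Compute optimal value.
f(x*) = 2*(-0.75)^2 + 5*(-0.75) = -2.625


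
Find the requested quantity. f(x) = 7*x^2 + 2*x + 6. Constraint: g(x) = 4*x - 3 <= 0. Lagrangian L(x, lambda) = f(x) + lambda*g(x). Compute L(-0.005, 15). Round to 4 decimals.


Step 1: Evaluate f(x).
f(-0.005) = 7*(-0.005)^2 + 2*(-0.005) + 6 = 5.9902
Step 2: Evaluate g(x).
g(-0.005) = 4*-0.005 - 3 = -3.02
Step 3: Compute Lagrangian.
L = 5.9902 + 15*-3.02 = -39.3098


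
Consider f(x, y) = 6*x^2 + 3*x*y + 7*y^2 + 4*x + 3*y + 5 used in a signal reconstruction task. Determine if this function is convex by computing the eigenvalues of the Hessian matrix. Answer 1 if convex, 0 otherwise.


The Hessian of f(x,y) = 6*x^2 + 3*x*y + 7*y^2 + 4*x + 3*y + 5 is:
H = [[12, 3], [3, 14]]
Trace = 12 + 14 = 26
Determinant = 12*14 - (3)^2 = 159
Discriminant = (26)^2 - 4*159 = 40.0
Eigenvalues: lambda_1 = 9.8377, lambda_2 = 16.1623
The function is convex.

1


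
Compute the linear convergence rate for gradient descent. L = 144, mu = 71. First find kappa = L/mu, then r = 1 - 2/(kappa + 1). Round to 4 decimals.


Step 1: Compute the condition number.
kappa = L/mu = 144/71 = 2.0282
Step 2: Compute the convergence rate.
r = 1 - 2/(kappa + 1) = 1 - 2*mu/(L + mu) = (L - mu)/(L + mu) = 73/215 = 0.3395


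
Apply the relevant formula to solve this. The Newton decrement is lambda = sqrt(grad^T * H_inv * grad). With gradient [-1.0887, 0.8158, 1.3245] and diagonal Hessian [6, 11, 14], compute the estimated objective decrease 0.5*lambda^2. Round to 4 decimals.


Step 1: H is diagonal, so H^(-1) * g = [-0.1815, 0.0742, 0.0946].
Step 2: g^T H^(-1) g = sum_i g_i^2 / H_ii
  = (-1.0887)^2/6 + (0.8158)^2/11 + (1.3245)^2/14
  = 0.1975 + 0.0605 + 0.1253 = 0.3834
Step 3: Objective decrease = 0.5 * g^T H^(-1) g = 0.1917


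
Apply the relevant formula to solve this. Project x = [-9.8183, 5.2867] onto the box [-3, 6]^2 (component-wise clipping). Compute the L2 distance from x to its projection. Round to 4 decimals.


Project each component onto [-3, 6].
clip(-9.8183) = -3.0, clip(5.2867) = 5.2867
Projection = [-3.0, 5.2867]
Squared diffs: [46.4892, 0.0]
Distance = sqrt(46.4892) = 6.8183


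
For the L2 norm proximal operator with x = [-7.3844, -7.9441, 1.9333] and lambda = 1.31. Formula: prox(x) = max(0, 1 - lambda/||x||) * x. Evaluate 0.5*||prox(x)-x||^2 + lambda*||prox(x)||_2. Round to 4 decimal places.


Step 1: Compute ||x||.
||x|| = 11.0171
Step 2: Compute scaling factor.
scale = max(0, 1 - 1.31/11.0171) = 0.8811
Step 3: prox(x) = [-6.5063, -6.9995, 1.7034]
||prox(x)|| = 9.7071
Step 4: Proximal objective.
0.5*||prox-x||^2 = 0.8581
lambda*||prox|| = 12.7163
Total = 13.5743


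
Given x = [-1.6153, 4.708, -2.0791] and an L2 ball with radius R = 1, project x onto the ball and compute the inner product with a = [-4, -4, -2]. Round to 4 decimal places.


Step 1: Compute ||x|| (intermediates to 6 decimals).
||x|| = sqrt((-1.6153)^2 + 4.708^2 + (-2.0791)^2) = 5.394174
Step 2: Project.
Since ||x|| > R, scale = R/||x|| = 1/5.394174 = 0.185385, proj(x) = scale * x
proj(x) = [-0.299452, 0.872793, -0.385434]
Step 3: Dot product.
a^T * proj(x) = -4*(-0.299452) - 4*0.872793 - 2*(-0.385434) = -1.5225


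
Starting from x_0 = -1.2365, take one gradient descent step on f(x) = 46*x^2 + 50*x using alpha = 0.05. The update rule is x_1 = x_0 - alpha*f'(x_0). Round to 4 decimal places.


We compute the gradient at x_0 and apply the update.
f'(x) = 92*x + 50
f'(-1.2365) = 92*-1.2365 + 50 = -63.758
x_1 = -1.2365 - 0.05*-63.758 = 1.9514


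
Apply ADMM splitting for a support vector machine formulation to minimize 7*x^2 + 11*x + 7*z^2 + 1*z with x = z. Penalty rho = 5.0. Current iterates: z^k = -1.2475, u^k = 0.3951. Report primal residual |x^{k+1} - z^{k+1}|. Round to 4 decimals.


ADMM iteration with rho = 5.0, z^k = -1.2475, u^k = 0.3951
Step 1: x-update.
Minimize 7*x^2 + 11*x + (5.0/2)*(x + 1.2475 + 0.3951)^2
FOC: (2*7 + 5.0)*x = -11 + 5.0*(-1.2475 - 0.3951)
x^{k+1} = -1.0112
Step 2: z-update.
Minimize 7*z^2 + 1*z + (5.0/2)*(-1.0112 - z + 0.3951)^2
FOC: (2*7 + 5.0)*z = -1 + 5.0*(-1.0112 + 0.3951)
z^{k+1} = -0.2148
Step 3: u-update.
u^{k+1} = 0.3951 - 1.0112 + 0.2148 = -0.4013
Step 4: Primal residual = |-1.0112 + 0.2148| = 0.7964


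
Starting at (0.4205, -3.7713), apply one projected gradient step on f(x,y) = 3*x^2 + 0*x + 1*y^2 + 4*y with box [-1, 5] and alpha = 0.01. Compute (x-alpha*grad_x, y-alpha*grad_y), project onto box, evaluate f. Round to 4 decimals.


Step 1: Compute gradient at (0.4205, -3.7713).
grad_x = 2*3*0.4205 + 0 = 2.523
grad_y = 2*1*-3.7713 + 4 = -3.5426
Step 2: Gradient step.
x_raw = 0.4205 - 0.01*2.523 = 0.3953
y_raw = -3.7713 - 0.01*-3.5426 = -3.7359
Step 3: Project onto [-1, 5].
x_proj = clip(0.3953) = 0.3953
y_proj = clip(-3.7359) = -1.0
Step 4: Evaluate f.
f(0.3953, -1.0) = -2.5313


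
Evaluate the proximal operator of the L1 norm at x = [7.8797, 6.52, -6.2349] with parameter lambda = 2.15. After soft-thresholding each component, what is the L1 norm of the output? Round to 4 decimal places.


Soft-thresholding with lambda = 2.15:
prox(7.8797) = sign(7.8797)*max(|7.8797| - 2.15, 0) = 5.7297
prox(6.52) = sign(6.52)*max(|6.52| - 2.15, 0) = 4.37
prox(-6.2349) = sign(-6.2349)*max(|-6.2349| - 2.15, 0) = -4.0849
prox(x) = [5.7297, 4.37, -4.0849]
||prox(x)||_1 = 5.7297 + 4.37 + 4.0849 = 14.1846


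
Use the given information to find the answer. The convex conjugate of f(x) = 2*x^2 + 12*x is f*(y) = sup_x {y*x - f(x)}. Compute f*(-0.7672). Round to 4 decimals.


f*(y) = sup_x {y*x - a*x^2 - b*x} = sup_x {(y-b)*x - a*x^2}
FOC: (y - b) - 2a*x = 0 => x* = (y - b)/(2a)
x* = (-0.7672 - 12)/(2*2) = -3.1918
f*(-0.7672) = (y-b)^2/(4a) = (-0.7672 - 12)^2/(4*2)
= 163.0014/8 = 20.3752


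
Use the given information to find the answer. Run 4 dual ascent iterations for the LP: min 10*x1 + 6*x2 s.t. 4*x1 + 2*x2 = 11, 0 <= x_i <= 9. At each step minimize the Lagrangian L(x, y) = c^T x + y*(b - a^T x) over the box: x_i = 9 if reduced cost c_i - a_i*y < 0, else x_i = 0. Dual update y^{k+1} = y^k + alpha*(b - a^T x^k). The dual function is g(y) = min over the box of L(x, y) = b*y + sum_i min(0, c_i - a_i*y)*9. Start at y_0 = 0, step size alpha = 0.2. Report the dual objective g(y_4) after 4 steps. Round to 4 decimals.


Dual ascent for LP: min 10*x1 + 6*x2, 4*x1 + 2*x2 = 11, 0 <= x_i <= 9
Step 1: y^k = 0.0, reduced costs: (10.0, 6.0)
  x^k = (0.0, 0.0), subgradient = b - a^T x = 11.0
  y^{k+1} = 0.0 + 0.2*11.0 = 2.2
Step 2: y^k = 2.2, reduced costs: (1.2, 1.6)
  x^k = (0.0, 0.0), subgradient = b - a^T x = 11.0
  y^{k+1} = 2.2 + 0.2*11.0 = 4.4
Step 3: y^k = 4.4, reduced costs: (-7.6, -2.8)
  x^k = (9.0, 9.0), subgradient = b - a^T x = -43.0
  y^{k+1} = 4.4 + 0.2*-43.0 = -4.2
Step 4: y^k = -4.2, reduced costs: (26.8, 14.4)
  x^k = (0.0, 0.0), subgradient = b - a^T x = 11.0
  y^{k+1} = -4.2 + 0.2*11.0 = -2.0
Dual objective at y_4 = -2.0: reduced costs (18.0, 10.0), box minimizer x = (0.0, 0.0)
g(y_4) = b*y + (c1 - a1*y)*x1 + (c2 - a2*y)*x2 = 11*(-2.0) + 18.0*0.0 + 10.0*0.0 = -22.0 + 0.0 + 0.0 = -22.0


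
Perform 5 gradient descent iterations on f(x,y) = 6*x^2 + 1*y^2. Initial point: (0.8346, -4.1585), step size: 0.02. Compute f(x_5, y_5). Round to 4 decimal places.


Gradient descent on f(x,y) = 6*x^2 + 1*y^2.
Starting point: (0.8346, -4.1585), alpha = 0.02
Step 1: grad_x = 2*6*0.8346 = 10.0152, grad_y = 2*1*-4.1585 = -8.317
  x_1 = 0.8346 - 0.02*10.0152 = 0.6343
  y_1 = -4.1585 - 0.02*-8.317 = -3.9922
Step 2: grad_x = 2*6*0.6343 = 7.6116, grad_y = 2*1*-3.9922 = -7.9843
  x_2 = 0.6343 - 0.02*7.6116 = 0.4821
  y_2 = -3.9922 - 0.02*-7.9843 = -3.8325
Step 3: grad_x = 2*6*0.4821 = 5.7848, grad_y = 2*1*-3.8325 = -7.6649
  x_3 = 0.4821 - 0.02*5.7848 = 0.3664
  y_3 = -3.8325 - 0.02*-7.6649 = -3.6792
Step 4: grad_x = 2*6*0.3664 = 4.3964, grad_y = 2*1*-3.6792 = -7.3583
  x_4 = 0.3664 - 0.02*4.3964 = 0.2784
  y_4 = -3.6792 - 0.02*-7.3583 = -3.532
Step 5: grad_x = 2*6*0.2784 = 3.3413, grad_y = 2*1*-3.532 = -7.064
  x_5 = 0.2784 - 0.02*3.3413 = 0.2116
  y_5 = -3.532 - 0.02*-7.064 = -3.3907
f(0.2116, -3.3907) = 6*0.2116^2 + 1*(-3.3907)^2 = 11.7657


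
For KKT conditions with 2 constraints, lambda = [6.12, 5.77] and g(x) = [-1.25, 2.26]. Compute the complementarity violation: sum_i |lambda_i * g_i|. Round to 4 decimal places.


KKT complementary slackness check:
lambda_1 * g_1 = 6.12 * -1.25 = -7.65
lambda_2 * g_2 = 5.77 * 2.26 = 13.0402
Total violation = 7.65 + 13.0402 = 20.6902


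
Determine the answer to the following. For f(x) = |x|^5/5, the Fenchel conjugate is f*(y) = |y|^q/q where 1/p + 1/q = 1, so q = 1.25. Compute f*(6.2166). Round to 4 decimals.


The conjugate exponent q satisfies 1/p + 1/q = 1.
p = 5, so q = 5/(5 - 1) = 1.25
|y|^q = 6.2166^1.25 = 9.8161
f*(6.2166) = 9.8161 / 1.25 = 7.8529


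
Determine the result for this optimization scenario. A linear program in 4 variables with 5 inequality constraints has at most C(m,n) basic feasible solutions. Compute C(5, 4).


Each vertex corresponds to some choice of n active constraints out of m, so the number of vertices is at most C(m, n) = m! / (n!(m-n)!).
m = 5, n = 4
Numerator: 5 * 4 * 3 * 2
Denominator: 4! = 24
C(5, 4) = 5


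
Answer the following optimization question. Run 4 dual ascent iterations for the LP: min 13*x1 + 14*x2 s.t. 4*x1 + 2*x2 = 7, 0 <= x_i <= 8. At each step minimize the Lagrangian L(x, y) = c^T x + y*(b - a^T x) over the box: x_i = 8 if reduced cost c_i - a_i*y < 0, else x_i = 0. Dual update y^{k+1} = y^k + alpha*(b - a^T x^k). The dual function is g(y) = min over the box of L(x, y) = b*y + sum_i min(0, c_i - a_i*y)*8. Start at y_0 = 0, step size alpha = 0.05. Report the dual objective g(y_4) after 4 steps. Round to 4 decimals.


Dual ascent for LP: min 13*x1 + 14*x2, 4*x1 + 2*x2 = 7, 0 <= x_i <= 8
Step 1: y^k = 0.0, reduced costs: (13.0, 14.0)
  x^k = (0.0, 0.0), subgradient = b - a^T x = 7.0
  y^{k+1} = 0.0 + 0.05*7.0 = 0.35
Step 2: y^k = 0.35, reduced costs: (11.6, 13.3)
  x^k = (0.0, 0.0), subgradient = b - a^T x = 7.0
  y^{k+1} = 0.35 + 0.05*7.0 = 0.7
Step 3: y^k = 0.7, reduced costs: (10.2, 12.6)
  x^k = (0.0, 0.0), subgradient = b - a^T x = 7.0
  y^{k+1} = 0.7 + 0.05*7.0 = 1.05
Step 4: y^k = 1.05, reduced costs: (8.8, 11.9)
  x^k = (0.0, 0.0), subgradient = b - a^T x = 7.0
  y^{k+1} = 1.05 + 0.05*7.0 = 1.4
Dual objective at y_4 = 1.4: reduced costs (7.4, 11.2), box minimizer x = (0.0, 0.0)
g(y_4) = b*y + (c1 - a1*y)*x1 + (c2 - a2*y)*x2 = 7*1.4 + 7.4*0.0 + 11.2*0.0 = 9.8 + 0.0 + 0.0 = 9.8


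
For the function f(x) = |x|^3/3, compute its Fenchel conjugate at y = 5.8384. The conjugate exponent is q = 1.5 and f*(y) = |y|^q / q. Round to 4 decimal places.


The conjugate exponent q satisfies 1/p + 1/q = 1.
p = 3, so q = 3/(3 - 1) = 1.5
|y|^q = 5.8384^1.5 = 14.1072
f*(5.8384) = 14.1072 / 1.5 = 9.4048


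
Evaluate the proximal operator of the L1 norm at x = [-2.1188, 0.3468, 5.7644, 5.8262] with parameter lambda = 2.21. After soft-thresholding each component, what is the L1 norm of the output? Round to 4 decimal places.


Soft-thresholding with lambda = 2.21:
prox(-2.1188) = sign(-2.1188)*max(|-2.1188| - 2.21, 0) = 0.0
prox(0.3468) = sign(0.3468)*max(|0.3468| - 2.21, 0) = 0.0
prox(5.7644) = sign(5.7644)*max(|5.7644| - 2.21, 0) = 3.5544
prox(5.8262) = sign(5.8262)*max(|5.8262| - 2.21, 0) = 3.6162
prox(x) = [0.0, 0.0, 3.5544, 3.6162]
||prox(x)||_1 = 0.0 + 0.0 + 3.5544 + 3.6162 = 7.1706


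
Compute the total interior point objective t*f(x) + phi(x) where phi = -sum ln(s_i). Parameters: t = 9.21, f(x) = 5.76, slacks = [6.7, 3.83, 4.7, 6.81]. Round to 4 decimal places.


Step 1: Compute log-barrier.
ln values: [1.9021, 1.3429, 1.5476, 1.9184]
phi = -(1.9021 + 1.3429 + 1.5476 + 1.9184) = -6.7109
Step 2: Compute augmented objective.
t*f(x) = 9.21*5.76 = 53.0496
Total = 53.0496 - 6.7109 = 46.3387


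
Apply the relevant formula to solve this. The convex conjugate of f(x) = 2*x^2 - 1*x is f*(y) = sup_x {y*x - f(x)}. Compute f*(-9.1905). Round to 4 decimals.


f*(y) = sup_x {y*x - a*x^2 - b*x} = sup_x {(y-b)*x - a*x^2}
FOC: (y - b) - 2a*x = 0 => x* = (y - b)/(2a)
x* = (-9.1905 + 1)/(2*2) = -2.0476
f*(-9.1905) = (y-b)^2/(4a) = (-9.1905 + 1)^2/(4*2)
= 67.0843/8 = 8.3855


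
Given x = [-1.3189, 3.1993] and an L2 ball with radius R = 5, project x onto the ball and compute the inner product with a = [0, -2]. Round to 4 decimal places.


Step 1: Compute ||x|| (intermediates to 6 decimals).
||x|| = sqrt((-1.3189)^2 + 3.1993^2) = 3.460494
Step 2: Project.
Since ||x|| <= R, proj = x (no scaling needed).
proj(x) = [-1.3189, 3.1993]
Step 3: Dot product.
a^T * proj(x) = 0*(-1.3189) - 2*3.1993 = -6.3986


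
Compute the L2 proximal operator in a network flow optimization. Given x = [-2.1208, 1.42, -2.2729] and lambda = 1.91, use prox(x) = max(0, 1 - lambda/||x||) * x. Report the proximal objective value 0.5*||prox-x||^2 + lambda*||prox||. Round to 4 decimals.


Step 1: Compute ||x||.
||x|| = 3.4176
Step 2: Compute scaling factor.
scale = max(0, 1 - 1.91/3.4176) = 0.4411
Step 3: prox(x) = [-0.9356, 0.6264, -1.0027]
||prox(x)|| = 1.5076
Step 4: Proximal objective.
0.5*||prox-x||^2 = 1.8241
lambda*||prox|| = 2.8795
Total = 4.7036


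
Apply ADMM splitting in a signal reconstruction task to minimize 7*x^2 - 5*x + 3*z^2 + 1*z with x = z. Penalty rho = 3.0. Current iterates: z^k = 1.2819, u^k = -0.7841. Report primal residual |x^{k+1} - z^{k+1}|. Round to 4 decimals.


ADMM iteration with rho = 3.0, z^k = 1.2819, u^k = -0.7841
Step 1: x-update.
Minimize 7*x^2 - 5*x + (3.0/2)*(x - 1.2819 - 0.7841)^2
FOC: (2*7 + 3.0)*x = 5 + 3.0*(1.2819 + 0.7841)
x^{k+1} = 0.6587
Step 2: z-update.
Minimize 3*z^2 + 1*z + (3.0/2)*(0.6587 - z - 0.7841)^2
FOC: (2*3 + 3.0)*z = -1 + 3.0*(0.6587 - 0.7841)
z^{k+1} = -0.1529
Step 3: u-update.
u^{k+1} = -0.7841 + 0.6587 + 0.1529 = 0.0275
Step 4: Primal residual = |0.6587 + 0.1529| = 0.8116


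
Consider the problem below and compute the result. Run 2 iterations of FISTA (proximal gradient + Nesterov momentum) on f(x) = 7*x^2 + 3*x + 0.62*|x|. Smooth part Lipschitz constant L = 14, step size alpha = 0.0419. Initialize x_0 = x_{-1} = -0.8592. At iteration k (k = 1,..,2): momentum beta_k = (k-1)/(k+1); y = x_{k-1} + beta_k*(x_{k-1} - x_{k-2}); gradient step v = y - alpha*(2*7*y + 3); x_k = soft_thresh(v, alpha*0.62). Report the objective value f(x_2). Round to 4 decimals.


FISTA on f(x) = 7*x^2 + 3*x + 0.62*|x|
L = 14, alpha = 0.0419
Iteration 1: beta = 0.0, y = -0.8592 + 0.0*(-0.8592 + 0.8592) = -0.8592
  grad(y) = -9.0288, v = y - alpha*grad = -0.4809
  prox(v) = soft_thresh(-0.4809, 0.026) = -0.4549
Iteration 2: beta = 0.3333, y = -0.4549 + 0.3333*(-0.4549 + 0.8592) = -0.3202
  grad(y) = -1.4822, v = y - alpha*grad = -0.2581
  prox(v) = soft_thresh(-0.2581, 0.026) = -0.2321
f(x_2) = 7*(-0.2321)^2 + 3*(-0.2321) + 0.62*|-0.2321| = -0.1753


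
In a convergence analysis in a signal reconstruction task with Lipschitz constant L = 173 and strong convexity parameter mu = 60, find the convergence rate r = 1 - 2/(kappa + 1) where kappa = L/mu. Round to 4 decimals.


Step 1: Compute the condition number.
kappa = L/mu = 173/60 = 2.8833
Step 2: Compute the convergence rate.
r = 1 - 2/(kappa + 1) = 1 - 2*mu/(L + mu) = (L - mu)/(L + mu) = 113/233 = 0.485


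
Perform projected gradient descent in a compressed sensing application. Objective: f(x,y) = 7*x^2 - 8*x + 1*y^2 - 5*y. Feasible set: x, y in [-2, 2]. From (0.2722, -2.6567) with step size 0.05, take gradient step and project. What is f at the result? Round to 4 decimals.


Step 1: Compute gradient at (0.2722, -2.6567).
grad_x = 2*7*0.2722 - 8 = -4.1892
grad_y = 2*1*-2.6567 - 5 = -10.3134
Step 2: Gradient step.
x_raw = 0.2722 - 0.05*-4.1892 = 0.4817
y_raw = -2.6567 - 0.05*-10.3134 = -2.141
Step 3: Project onto [-2, 2].
x_proj = clip(0.4817) = 0.4817
y_proj = clip(-2.141) = -2.0
Step 4: Evaluate f.
f(0.4817, -2.0) = 11.7707


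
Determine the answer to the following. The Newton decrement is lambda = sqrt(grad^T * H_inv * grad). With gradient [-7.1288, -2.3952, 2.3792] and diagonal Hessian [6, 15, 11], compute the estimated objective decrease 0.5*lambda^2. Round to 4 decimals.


Step 1: H is diagonal, so H^(-1) * g = [-1.1881, -0.1597, 0.2163].
Step 2: g^T H^(-1) g = sum_i g_i^2 / H_ii
  = (-7.1288)^2/6 + (-2.3952)^2/15 + (2.3792)^2/11
  = 8.47 + 0.3825 + 0.5146 = 9.367
Step 3: Objective decrease = 0.5 * g^T H^(-1) g = 4.6835


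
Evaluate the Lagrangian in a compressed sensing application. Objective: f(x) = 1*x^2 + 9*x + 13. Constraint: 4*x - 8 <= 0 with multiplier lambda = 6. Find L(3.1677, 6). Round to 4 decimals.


Step 1: Evaluate f(x).
f(3.1677) = 1*3.1677^2 + 9*3.1677 + 13 = 51.5436
Step 2: Evaluate g(x).
g(3.1677) = 4*3.1677 - 8 = 4.6708
Step 3: Compute Lagrangian.
L = 51.5436 + 6*4.6708 = 79.5684


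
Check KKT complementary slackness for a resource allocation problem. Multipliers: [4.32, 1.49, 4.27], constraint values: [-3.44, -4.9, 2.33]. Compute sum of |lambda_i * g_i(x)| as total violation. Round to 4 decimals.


KKT complementary slackness check:
lambda_1 * g_1 = 4.32 * -3.44 = -14.8608
lambda_2 * g_2 = 1.49 * -4.9 = -7.301
lambda_3 * g_3 = 4.27 * 2.33 = 9.9491
Total violation = 14.8608 + 7.301 + 9.9491 = 32.1109


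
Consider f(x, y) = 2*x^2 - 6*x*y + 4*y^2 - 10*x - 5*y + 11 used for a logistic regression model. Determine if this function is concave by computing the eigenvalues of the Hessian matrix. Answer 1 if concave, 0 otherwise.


The Hessian of f(x,y) = 2*x^2 - 6*x*y + 4*y^2 - 10*x - 5*y + 11 is:
H = [[4, -6], [-6, 8]]
Trace = 4 + 8 = 12
Determinant = 4*8 - (-6)^2 = -4
Discriminant = (12)^2 - 4*-4 = 160.0
Eigenvalues: lambda_1 = -0.3246, lambda_2 = 12.3246
The function is not concave.

0


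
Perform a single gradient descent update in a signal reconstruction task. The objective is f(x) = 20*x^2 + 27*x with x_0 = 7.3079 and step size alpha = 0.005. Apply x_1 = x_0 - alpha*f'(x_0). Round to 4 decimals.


We compute the gradient at x_0 and apply the update.
f'(x) = 40*x + 27
f'(7.3079) = 40*7.3079 + 27 = 319.316
x_1 = 7.3079 - 0.005*319.316 = 5.7113


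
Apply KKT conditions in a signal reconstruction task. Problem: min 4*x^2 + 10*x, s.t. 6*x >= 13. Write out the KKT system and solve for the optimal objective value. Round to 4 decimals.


Step 1: Try lambda = 0 (constraint inactive).
x_unc = -10/(2*4) = -1.25
Check: 6*-1.25 = -7.5 < 13 -- violated!
Step 2: Constraint must be active: 6*x = 13
x* = 13/6 = 2.1667 (rounded; the exact value 13/6 is used below)
lambda = (2*4*(13/6) + 10)/6 = 4.5556
Step 3: Compute optimal value.
f(x*) = 4*(13/6)^2 + 10*(13/6) = 40.4444
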